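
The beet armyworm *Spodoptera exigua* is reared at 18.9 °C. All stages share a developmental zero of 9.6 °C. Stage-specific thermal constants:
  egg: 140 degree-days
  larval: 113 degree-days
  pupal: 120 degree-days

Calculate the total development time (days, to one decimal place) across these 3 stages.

40.1 days

Daily accumulation at 18.9 °C = 18.9 − 9.6 = 9.3 DD/day.
Total K = 140 + 113 + 120 = 373 DD.
Total duration = 373 / 9.3 = 40.108 ≈ 40.1 days.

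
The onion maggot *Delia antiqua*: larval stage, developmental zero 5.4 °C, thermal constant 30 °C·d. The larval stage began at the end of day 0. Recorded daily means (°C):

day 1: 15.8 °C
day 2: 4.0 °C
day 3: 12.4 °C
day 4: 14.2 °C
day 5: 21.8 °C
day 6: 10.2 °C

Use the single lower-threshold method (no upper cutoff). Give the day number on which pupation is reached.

Daily DD above 5.4 °C: 10.4, 0.0, 7.0, 8.8, 16.4, 4.8.
Cumulative: 10.4, 10.4, 17.4, 26.2, 42.6, 47.4.
The total first reaches 30 DD on day 5.

day 5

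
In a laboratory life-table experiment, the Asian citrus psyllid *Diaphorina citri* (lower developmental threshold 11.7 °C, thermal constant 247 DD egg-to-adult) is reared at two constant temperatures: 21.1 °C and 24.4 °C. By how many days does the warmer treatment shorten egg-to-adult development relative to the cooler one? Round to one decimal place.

At 21.1 °C: 247 / (21.1 − 11.7) = 247 / 9.4 = 26.277 d.
At 24.4 °C: 247 / (24.4 − 11.7) = 247 / 12.7 = 19.449 d.
Difference = |26.277 − 19.449| = 6.828 ≈ 6.8 days.

6.8 days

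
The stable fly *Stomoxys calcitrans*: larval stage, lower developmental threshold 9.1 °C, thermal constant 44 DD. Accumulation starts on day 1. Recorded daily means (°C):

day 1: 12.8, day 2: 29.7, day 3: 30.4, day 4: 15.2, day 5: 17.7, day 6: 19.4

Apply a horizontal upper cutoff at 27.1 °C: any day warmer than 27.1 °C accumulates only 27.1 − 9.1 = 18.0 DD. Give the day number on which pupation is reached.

Daily DD above 9.1 °C (capped at 18.0): 3.7, 18.0, 18.0, 6.1, 8.6, 10.3.
Cumulative: 3.7, 21.7, 39.7, 45.8, 54.4, 64.7.
The total first reaches 44 DD on day 4.

day 4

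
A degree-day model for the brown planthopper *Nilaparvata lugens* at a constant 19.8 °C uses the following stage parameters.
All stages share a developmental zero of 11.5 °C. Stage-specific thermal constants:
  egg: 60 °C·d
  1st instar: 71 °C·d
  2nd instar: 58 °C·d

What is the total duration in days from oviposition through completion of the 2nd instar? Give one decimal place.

22.8 days

Daily accumulation at 19.8 °C = 19.8 − 11.5 = 8.3 DD/day.
Total K = 60 + 71 + 58 = 189 DD.
Total duration = 189 / 8.3 = 22.771 ≈ 22.8 days.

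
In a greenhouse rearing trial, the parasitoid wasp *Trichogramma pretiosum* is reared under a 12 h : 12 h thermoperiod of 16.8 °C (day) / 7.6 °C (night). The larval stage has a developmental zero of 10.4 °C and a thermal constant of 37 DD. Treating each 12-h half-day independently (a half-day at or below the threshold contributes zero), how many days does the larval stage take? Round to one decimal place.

11.6 days

Day half: max(0, 16.8 − 10.4) × 0.5 = 6.4 × 0.5 = 3.20 DD.
Night half: max(0, 7.6 − 10.4) × 0.5 = 0.0 × 0.5 = 0.00 DD.
Per 24 h: 3.20 DD/day.
Duration = 37 / 3.20 = 11.562 ≈ 11.6 days.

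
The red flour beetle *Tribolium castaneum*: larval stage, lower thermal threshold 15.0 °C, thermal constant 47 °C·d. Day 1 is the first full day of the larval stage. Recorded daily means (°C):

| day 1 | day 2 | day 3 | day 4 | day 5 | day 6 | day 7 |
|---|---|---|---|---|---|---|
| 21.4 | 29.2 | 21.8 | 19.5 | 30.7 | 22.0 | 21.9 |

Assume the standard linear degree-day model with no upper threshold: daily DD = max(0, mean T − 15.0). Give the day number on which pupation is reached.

Daily DD above 15.0 °C: 6.4, 14.2, 6.8, 4.5, 15.7, 7.0, 6.9.
Cumulative: 6.4, 20.6, 27.4, 31.9, 47.6, 54.6, 61.5.
The total first reaches 47 DD on day 5.

day 5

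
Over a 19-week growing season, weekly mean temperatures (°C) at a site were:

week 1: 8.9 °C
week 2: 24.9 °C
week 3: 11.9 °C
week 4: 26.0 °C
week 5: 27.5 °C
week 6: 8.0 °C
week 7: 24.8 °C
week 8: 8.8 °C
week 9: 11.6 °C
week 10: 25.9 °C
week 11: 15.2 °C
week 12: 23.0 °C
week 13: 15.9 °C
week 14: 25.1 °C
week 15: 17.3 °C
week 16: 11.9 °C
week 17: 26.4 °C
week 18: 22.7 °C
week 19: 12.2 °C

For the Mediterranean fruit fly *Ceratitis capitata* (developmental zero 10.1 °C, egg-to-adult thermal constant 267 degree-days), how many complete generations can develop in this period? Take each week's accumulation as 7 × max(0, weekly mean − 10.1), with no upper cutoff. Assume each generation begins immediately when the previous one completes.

Weekly DD (7 × max(0, T̄ − 10.1)): 0.0, 103.6, 12.6, 111.3, 121.8, 0.0, 102.9, 0.0, 10.5, 110.6, 35.7, 90.3, 40.6, 105.0, 50.4, 12.6, 114.1, 88.2, 14.7.
Season total = 1124.9 DD.
Complete generations = ⌊1124.9 / 267⌋ = 4.

4 generations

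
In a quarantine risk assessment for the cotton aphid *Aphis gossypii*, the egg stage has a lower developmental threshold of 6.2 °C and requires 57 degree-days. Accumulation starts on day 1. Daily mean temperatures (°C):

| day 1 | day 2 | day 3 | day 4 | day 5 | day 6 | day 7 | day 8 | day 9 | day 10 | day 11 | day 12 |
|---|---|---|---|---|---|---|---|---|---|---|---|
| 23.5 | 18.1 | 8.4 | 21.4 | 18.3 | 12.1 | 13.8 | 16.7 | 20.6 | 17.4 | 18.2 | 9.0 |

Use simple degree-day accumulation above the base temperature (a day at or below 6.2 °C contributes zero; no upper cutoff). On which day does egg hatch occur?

Daily DD above 6.2 °C: 17.3, 11.9, 2.2, 15.2, 12.1, 5.9, 7.6, 10.5, 14.4, 11.2, 12.0, 2.8.
Cumulative: 17.3, 29.2, 31.4, 46.6, 58.7, 64.6, 72.2, 82.7, 97.1, 108.3, 120.3, 123.1.
The total first reaches 57 DD on day 5.

day 5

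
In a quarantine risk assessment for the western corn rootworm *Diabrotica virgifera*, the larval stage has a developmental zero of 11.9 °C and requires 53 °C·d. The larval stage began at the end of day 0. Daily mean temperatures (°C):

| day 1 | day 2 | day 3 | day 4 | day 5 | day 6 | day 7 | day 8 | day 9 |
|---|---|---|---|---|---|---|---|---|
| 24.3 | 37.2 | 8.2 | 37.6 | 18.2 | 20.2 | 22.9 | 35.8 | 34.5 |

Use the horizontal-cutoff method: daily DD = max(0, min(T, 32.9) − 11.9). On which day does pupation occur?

Daily DD above 11.9 °C (capped at 21.0): 12.4, 21.0, 0.0, 21.0, 6.3, 8.3, 11.0, 21.0, 21.0.
Cumulative: 12.4, 33.4, 33.4, 54.4, 60.7, 69.0, 80.0, 101.0, 122.0.
The total first reaches 53 DD on day 4.

day 4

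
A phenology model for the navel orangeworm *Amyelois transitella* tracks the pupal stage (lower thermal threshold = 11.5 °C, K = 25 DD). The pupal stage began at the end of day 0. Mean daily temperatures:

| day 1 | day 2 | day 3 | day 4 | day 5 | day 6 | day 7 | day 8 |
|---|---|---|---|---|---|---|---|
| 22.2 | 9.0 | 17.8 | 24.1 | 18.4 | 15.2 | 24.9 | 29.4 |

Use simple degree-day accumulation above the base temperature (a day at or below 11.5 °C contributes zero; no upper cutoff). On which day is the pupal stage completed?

Daily DD above 11.5 °C: 10.7, 0.0, 6.3, 12.6, 6.9, 3.7, 13.4, 17.9.
Cumulative: 10.7, 10.7, 17.0, 29.6, 36.5, 40.2, 53.6, 71.5.
The total first reaches 25 DD on day 4.

day 4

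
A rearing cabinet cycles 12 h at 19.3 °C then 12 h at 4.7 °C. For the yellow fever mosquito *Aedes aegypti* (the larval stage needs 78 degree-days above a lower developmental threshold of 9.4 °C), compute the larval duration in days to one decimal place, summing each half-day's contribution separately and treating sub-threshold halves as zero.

Day half: max(0, 19.3 − 9.4) × 0.5 = 9.9 × 0.5 = 4.95 DD.
Night half: max(0, 4.7 − 9.4) × 0.5 = 0.0 × 0.5 = 0.00 DD.
Per 24 h: 4.95 DD/day.
Duration = 78 / 4.95 = 15.758 ≈ 15.8 days.

15.8 days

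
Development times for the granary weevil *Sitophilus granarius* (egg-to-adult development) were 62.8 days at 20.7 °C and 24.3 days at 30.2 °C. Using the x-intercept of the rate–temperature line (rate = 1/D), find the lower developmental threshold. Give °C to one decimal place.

14.7 °C

Under the model K = D·(T − T_b), so D₁·(T₁ − T_b) = D₂·(T₂ − T_b).
62.8·(20.7 − T_b) = 24.3·(30.2 − T_b)
T_b = (62.8·20.7 − 24.3·30.2) / (62.8 − 24.3) = 566.10 / 38.5 = 14.704 °C ≈ 14.7 °C.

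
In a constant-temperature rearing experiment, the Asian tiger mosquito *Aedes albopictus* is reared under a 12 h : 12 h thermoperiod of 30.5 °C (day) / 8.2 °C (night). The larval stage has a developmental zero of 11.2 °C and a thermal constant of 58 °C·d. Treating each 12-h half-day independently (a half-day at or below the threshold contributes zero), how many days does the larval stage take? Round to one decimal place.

6.0 days

Day half: max(0, 30.5 − 11.2) × 0.5 = 19.3 × 0.5 = 9.65 DD.
Night half: max(0, 8.2 − 11.2) × 0.5 = 0.0 × 0.5 = 0.00 DD.
Per 24 h: 9.65 DD/day.
Duration = 58 / 9.65 = 6.010 ≈ 6.0 days.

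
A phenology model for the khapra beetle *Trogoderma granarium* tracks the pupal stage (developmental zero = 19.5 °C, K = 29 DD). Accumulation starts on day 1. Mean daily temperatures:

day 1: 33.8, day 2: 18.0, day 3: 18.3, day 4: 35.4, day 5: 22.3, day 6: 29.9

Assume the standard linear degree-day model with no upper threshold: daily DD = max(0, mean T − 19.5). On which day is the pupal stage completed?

Daily DD above 19.5 °C: 14.3, 0.0, 0.0, 15.9, 2.8, 10.4.
Cumulative: 14.3, 14.3, 14.3, 30.2, 33.0, 43.4.
The total first reaches 29 DD on day 4.

day 4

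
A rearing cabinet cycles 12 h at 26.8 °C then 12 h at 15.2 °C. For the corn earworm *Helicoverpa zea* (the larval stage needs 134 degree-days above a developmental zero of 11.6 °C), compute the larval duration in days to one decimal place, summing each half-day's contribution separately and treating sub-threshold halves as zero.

14.3 days

Day half: max(0, 26.8 − 11.6) × 0.5 = 15.2 × 0.5 = 7.60 DD.
Night half: max(0, 15.2 − 11.6) × 0.5 = 3.6 × 0.5 = 1.80 DD.
Per 24 h: 9.40 DD/day.
Duration = 134 / 9.40 = 14.255 ≈ 14.3 days.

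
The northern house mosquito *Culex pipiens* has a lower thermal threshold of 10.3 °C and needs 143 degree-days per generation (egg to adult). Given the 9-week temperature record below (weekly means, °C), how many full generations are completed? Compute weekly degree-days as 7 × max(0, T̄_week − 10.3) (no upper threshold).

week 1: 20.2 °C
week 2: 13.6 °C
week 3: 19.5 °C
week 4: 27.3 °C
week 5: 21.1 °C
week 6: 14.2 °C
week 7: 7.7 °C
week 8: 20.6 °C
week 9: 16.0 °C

Weekly DD (7 × max(0, T̄ − 10.3)): 69.3, 23.1, 64.4, 119.0, 75.6, 27.3, 0.0, 72.1, 39.9.
Season total = 490.7 DD.
Complete generations = ⌊490.7 / 143⌋ = 3.

3 generations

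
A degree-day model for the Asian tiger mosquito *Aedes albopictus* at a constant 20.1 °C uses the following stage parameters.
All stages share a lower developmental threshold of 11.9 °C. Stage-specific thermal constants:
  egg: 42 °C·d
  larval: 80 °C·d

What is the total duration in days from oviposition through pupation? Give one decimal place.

Daily accumulation at 20.1 °C = 20.1 − 11.9 = 8.2 DD/day.
Total K = 42 + 80 = 122 DD.
Total duration = 122 / 8.2 = 14.878 ≈ 14.9 days.

14.9 days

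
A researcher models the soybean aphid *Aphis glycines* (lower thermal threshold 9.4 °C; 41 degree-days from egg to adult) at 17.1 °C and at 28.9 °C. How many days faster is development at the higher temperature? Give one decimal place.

3.2 days

At 17.1 °C: 41 / (17.1 − 9.4) = 41 / 7.7 = 5.325 d.
At 28.9 °C: 41 / (28.9 − 9.4) = 41 / 19.5 = 2.103 d.
Difference = |5.325 − 2.103| = 3.222 ≈ 3.2 days.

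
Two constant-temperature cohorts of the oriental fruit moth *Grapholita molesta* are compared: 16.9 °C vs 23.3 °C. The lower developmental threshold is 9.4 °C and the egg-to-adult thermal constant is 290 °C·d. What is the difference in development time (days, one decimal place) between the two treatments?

At 16.9 °C: 290 / (16.9 − 9.4) = 290 / 7.5 = 38.667 d.
At 23.3 °C: 290 / (23.3 − 9.4) = 290 / 13.9 = 20.863 d.
Difference = |38.667 − 20.863| = 17.803 ≈ 17.8 days.

17.8 days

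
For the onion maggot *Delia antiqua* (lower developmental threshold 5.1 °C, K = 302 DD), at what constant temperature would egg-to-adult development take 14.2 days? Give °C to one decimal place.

26.4 °C

Required daily accumulation = 302 / 14.2 = 21.268 DD/day.
T = T_base + 21.268 = 5.1 + 21.268 = 26.368 ≈ 26.4 °C.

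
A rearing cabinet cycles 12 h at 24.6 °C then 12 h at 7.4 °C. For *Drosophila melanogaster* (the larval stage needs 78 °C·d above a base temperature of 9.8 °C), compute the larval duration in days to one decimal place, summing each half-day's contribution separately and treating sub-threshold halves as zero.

10.5 days

Day half: max(0, 24.6 − 9.8) × 0.5 = 14.8 × 0.5 = 7.40 DD.
Night half: max(0, 7.4 − 9.8) × 0.5 = 0.0 × 0.5 = 0.00 DD.
Per 24 h: 7.40 DD/day.
Duration = 78 / 7.40 = 10.541 ≈ 10.5 days.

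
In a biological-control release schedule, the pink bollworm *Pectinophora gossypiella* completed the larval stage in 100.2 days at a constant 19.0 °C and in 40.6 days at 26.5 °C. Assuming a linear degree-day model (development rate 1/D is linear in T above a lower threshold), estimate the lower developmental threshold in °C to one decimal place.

Linear rate model ⇒ the product D·(T − T_b) is constant across temperatures.
100.2·(19.0 − T_b) = 40.6·(26.5 − T_b)
T_b = (100.2·19.0 − 40.6·26.5) / (100.2 − 40.6) = 827.90 / 59.6 = 13.891 °C ≈ 13.9 °C.

13.9 °C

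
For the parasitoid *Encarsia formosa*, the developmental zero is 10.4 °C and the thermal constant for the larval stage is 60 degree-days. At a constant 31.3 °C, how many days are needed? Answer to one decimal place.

2.9 days

Daily accumulation = 31.3 − 10.4 = 20.9 DD/day.
Duration = 60 / 20.9 = 2.871 ≈ 2.9 days.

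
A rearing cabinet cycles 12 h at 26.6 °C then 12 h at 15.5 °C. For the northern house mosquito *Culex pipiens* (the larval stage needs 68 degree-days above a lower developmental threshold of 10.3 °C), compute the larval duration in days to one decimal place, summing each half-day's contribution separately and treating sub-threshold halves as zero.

Day half: max(0, 26.6 − 10.3) × 0.5 = 16.3 × 0.5 = 8.15 DD.
Night half: max(0, 15.5 − 10.3) × 0.5 = 5.2 × 0.5 = 2.60 DD.
Per 24 h: 10.75 DD/day.
Duration = 68 / 10.75 = 6.326 ≈ 6.3 days.

6.3 days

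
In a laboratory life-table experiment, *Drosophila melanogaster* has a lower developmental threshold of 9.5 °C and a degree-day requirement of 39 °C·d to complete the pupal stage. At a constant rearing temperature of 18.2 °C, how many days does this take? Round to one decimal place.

4.5 days

Daily accumulation = 18.2 − 9.5 = 8.7 DD/day.
Duration = 39 / 8.7 = 4.483 ≈ 4.5 days.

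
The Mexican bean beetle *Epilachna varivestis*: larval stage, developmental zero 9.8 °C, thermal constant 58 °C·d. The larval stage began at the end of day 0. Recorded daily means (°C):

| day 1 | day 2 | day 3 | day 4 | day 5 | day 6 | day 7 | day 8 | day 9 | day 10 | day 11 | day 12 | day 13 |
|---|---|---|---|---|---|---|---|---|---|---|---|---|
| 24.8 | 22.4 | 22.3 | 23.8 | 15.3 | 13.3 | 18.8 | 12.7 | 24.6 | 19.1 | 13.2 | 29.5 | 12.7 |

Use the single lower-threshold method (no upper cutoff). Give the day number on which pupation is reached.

day 5

Daily DD above 9.8 °C: 15.0, 12.6, 12.5, 14.0, 5.5, 3.5, 9.0, 2.9, 14.8, 9.3, 3.4, 19.7, 2.9.
Cumulative: 15.0, 27.6, 40.1, 54.1, 59.6, 63.1, 72.1, 75.0, 89.8, 99.1, 102.5, 122.2, 125.1.
The total first reaches 58 DD on day 5.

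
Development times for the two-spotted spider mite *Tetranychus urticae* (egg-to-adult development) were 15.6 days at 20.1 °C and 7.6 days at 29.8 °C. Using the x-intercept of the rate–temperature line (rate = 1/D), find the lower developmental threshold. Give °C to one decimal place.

10.9 °C

Equal thermal constants: D₁(T₁ − T_b) = D₂(T₂ − T_b).
15.6·(20.1 − T_b) = 7.6·(29.8 − T_b)
T_b = (15.6·20.1 − 7.6·29.8) / (15.6 − 7.6) = 87.08 / 8.0 = 10.885 °C ≈ 10.9 °C.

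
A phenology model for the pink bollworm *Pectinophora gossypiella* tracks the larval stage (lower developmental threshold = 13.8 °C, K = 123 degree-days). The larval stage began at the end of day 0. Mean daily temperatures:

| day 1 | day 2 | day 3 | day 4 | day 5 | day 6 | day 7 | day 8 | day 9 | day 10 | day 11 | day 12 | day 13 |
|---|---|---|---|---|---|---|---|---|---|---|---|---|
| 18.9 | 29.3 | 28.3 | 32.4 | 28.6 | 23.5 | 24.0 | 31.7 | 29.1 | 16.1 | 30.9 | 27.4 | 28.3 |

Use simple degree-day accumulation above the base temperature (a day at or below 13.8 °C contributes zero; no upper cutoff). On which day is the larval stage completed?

day 10

Daily DD above 13.8 °C: 5.1, 15.5, 14.5, 18.6, 14.8, 9.7, 10.2, 17.9, 15.3, 2.3, 17.1, 13.6, 14.5.
Cumulative: 5.1, 20.6, 35.1, 53.7, 68.5, 78.2, 88.4, 106.3, 121.6, 123.9, 141.0, 154.6, 169.1.
The total first reaches 123 DD on day 10.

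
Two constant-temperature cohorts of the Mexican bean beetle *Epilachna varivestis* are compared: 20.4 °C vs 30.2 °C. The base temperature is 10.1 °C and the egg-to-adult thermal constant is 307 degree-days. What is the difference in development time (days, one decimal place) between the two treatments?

At 20.4 °C: 307 / (20.4 − 10.1) = 307 / 10.3 = 29.806 d.
At 30.2 °C: 307 / (30.2 − 10.1) = 307 / 20.1 = 15.274 d.
Difference = |29.806 − 15.274| = 14.532 ≈ 14.5 days.

14.5 days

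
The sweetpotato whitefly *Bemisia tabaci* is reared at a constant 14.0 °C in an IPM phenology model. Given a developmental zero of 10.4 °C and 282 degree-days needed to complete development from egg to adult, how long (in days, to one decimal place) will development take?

Daily accumulation = 14.0 − 10.4 = 3.6 DD/day.
Duration = 282 / 3.6 = 78.333 ≈ 78.3 days.

78.3 days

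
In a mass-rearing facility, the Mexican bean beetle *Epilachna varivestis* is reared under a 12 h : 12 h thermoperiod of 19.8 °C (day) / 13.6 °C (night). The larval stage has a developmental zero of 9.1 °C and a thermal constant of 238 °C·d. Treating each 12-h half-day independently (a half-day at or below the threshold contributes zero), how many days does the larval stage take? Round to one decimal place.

31.3 days

Day half: max(0, 19.8 − 9.1) × 0.5 = 10.7 × 0.5 = 5.35 DD.
Night half: max(0, 13.6 − 9.1) × 0.5 = 4.5 × 0.5 = 2.25 DD.
Per 24 h: 7.60 DD/day.
Duration = 238 / 7.60 = 31.316 ≈ 31.3 days.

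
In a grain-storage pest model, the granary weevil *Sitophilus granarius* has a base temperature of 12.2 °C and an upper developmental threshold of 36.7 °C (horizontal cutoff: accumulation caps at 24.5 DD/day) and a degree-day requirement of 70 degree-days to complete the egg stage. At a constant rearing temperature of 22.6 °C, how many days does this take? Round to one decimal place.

Daily accumulation = 22.6 − 12.2 = 10.4 DD/day.
Duration = 70 / 10.4 = 6.731 ≈ 6.7 days.

6.7 days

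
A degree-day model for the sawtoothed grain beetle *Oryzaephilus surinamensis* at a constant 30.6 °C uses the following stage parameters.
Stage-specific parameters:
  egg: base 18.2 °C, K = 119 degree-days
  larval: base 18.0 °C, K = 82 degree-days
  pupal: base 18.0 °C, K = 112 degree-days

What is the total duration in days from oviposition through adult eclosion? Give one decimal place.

25.0 days

egg: 119 / (30.6 − 18.2) = 119 / 12.4 = 9.597 d.
larval: 82 / (30.6 − 18.0) = 82 / 12.6 = 6.508 d.
pupal: 112 / (30.6 − 18.0) = 112 / 12.6 = 8.889 d.
Sum = 24.994 ≈ 25.0 days.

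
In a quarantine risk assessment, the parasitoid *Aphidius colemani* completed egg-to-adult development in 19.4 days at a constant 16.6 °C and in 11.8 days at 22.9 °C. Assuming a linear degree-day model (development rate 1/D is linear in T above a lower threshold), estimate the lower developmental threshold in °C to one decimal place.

Equal thermal constants: D₁(T₁ − T_b) = D₂(T₂ − T_b).
19.4·(16.6 − T_b) = 11.8·(22.9 − T_b)
T_b = (19.4·16.6 − 11.8·22.9) / (19.4 − 11.8) = 51.82 / 7.6 = 6.818 °C ≈ 6.8 °C.

6.8 °C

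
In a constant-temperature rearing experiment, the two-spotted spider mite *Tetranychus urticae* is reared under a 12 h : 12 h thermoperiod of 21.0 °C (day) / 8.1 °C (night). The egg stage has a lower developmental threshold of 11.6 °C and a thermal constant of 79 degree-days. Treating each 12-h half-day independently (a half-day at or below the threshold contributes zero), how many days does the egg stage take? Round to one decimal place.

16.8 days

Day half: max(0, 21.0 − 11.6) × 0.5 = 9.4 × 0.5 = 4.70 DD.
Night half: max(0, 8.1 − 11.6) × 0.5 = 0.0 × 0.5 = 0.00 DD.
Per 24 h: 4.70 DD/day.
Duration = 79 / 4.70 = 16.809 ≈ 16.8 days.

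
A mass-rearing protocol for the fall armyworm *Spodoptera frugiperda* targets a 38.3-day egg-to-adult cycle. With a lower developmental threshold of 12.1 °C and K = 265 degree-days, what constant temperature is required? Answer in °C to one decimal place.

Required daily accumulation = 265 / 38.3 = 6.919 DD/day.
T = T_base + 6.919 = 12.1 + 6.919 = 19.019 ≈ 19.0 °C.

19.0 °C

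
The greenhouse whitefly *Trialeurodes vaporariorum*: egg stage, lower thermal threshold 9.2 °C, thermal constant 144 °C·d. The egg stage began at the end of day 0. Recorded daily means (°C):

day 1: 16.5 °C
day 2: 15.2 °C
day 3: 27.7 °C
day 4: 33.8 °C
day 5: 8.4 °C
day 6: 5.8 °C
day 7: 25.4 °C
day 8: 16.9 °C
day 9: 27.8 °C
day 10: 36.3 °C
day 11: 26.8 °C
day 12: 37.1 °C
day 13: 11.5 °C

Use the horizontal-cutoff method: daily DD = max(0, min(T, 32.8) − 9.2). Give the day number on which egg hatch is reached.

Daily DD above 9.2 °C (capped at 23.6): 7.3, 6.0, 18.5, 23.6, 0.0, 0.0, 16.2, 7.7, 18.6, 23.6, 17.6, 23.6, 2.3.
Cumulative: 7.3, 13.3, 31.8, 55.4, 55.4, 55.4, 71.6, 79.3, 97.9, 121.5, 139.1, 162.7, 165.0.
The total first reaches 144 DD on day 12.

day 12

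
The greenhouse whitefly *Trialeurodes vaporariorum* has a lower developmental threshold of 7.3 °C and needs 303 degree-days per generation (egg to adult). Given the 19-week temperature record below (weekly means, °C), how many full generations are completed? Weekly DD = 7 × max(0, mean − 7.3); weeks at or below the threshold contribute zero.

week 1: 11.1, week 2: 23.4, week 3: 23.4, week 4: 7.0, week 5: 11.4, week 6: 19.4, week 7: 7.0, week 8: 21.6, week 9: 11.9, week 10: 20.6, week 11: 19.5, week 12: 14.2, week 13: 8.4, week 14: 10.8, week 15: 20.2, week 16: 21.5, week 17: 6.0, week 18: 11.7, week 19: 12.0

Weekly DD (7 × max(0, T̄ − 7.3)): 26.6, 112.7, 112.7, 0.0, 28.7, 84.7, 0.0, 100.1, 32.2, 93.1, 85.4, 48.3, 7.7, 24.5, 90.3, 99.4, 0.0, 30.8, 32.9.
Season total = 1010.1 DD.
Complete generations = ⌊1010.1 / 303⌋ = 3.

3 generations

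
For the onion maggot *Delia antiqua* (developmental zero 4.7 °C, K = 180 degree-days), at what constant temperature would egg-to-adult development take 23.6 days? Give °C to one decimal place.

Required daily accumulation = 180 / 23.6 = 7.627 DD/day.
T = T_base + 7.627 = 4.7 + 7.627 = 12.327 ≈ 12.3 °C.

12.3 °C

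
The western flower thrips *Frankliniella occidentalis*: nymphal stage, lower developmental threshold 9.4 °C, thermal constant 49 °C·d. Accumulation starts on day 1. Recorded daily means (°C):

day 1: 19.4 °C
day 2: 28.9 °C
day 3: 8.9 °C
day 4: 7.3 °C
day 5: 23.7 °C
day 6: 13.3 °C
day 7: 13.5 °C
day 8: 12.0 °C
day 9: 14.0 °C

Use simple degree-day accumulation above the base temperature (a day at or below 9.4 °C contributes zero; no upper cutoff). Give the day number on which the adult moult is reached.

day 7

Daily DD above 9.4 °C: 10.0, 19.5, 0.0, 0.0, 14.3, 3.9, 4.1, 2.6, 4.6.
Cumulative: 10.0, 29.5, 29.5, 29.5, 43.8, 47.7, 51.8, 54.4, 59.0.
The total first reaches 49 DD on day 7.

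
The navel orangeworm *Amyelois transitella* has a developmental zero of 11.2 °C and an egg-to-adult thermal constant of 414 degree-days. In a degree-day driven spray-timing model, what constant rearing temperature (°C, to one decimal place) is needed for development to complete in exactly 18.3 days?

33.8 °C

Required daily accumulation = 414 / 18.3 = 22.623 DD/day.
T = T_base + 22.623 = 11.2 + 22.623 = 33.823 ≈ 33.8 °C.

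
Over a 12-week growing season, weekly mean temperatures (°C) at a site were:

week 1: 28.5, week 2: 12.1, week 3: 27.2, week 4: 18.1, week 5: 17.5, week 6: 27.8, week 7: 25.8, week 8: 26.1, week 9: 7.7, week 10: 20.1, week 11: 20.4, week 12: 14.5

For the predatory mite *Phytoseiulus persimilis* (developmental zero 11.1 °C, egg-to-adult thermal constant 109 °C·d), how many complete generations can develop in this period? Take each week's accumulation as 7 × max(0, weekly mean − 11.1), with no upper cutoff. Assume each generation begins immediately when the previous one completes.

7 generations

Weekly DD (7 × max(0, T̄ − 11.1)): 121.8, 7.0, 112.7, 49.0, 44.8, 116.9, 102.9, 105.0, 0.0, 63.0, 65.1, 23.8.
Season total = 812.0 DD.
Complete generations = ⌊812.0 / 109⌋ = 7.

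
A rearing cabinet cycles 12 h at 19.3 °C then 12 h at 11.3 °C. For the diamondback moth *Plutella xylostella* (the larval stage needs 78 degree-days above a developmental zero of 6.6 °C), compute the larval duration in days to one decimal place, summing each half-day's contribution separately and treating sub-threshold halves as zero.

Day half: max(0, 19.3 − 6.6) × 0.5 = 12.7 × 0.5 = 6.35 DD.
Night half: max(0, 11.3 − 6.6) × 0.5 = 4.7 × 0.5 = 2.35 DD.
Per 24 h: 8.70 DD/day.
Duration = 78 / 8.70 = 8.966 ≈ 9.0 days.

9.0 days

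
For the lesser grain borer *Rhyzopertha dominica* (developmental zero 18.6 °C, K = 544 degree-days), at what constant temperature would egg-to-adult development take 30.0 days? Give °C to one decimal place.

36.7 °C

Required daily accumulation = 544 / 30.0 = 18.133 DD/day.
T = T_base + 18.133 = 18.6 + 18.133 = 36.733 ≈ 36.7 °C.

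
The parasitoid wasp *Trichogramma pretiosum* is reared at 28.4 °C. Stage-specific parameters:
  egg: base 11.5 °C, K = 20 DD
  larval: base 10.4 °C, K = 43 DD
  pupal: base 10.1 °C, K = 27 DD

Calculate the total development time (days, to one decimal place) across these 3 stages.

5.0 days

egg: 20 / (28.4 − 11.5) = 20 / 16.9 = 1.183 d.
larval: 43 / (28.4 − 10.4) = 43 / 18.0 = 2.389 d.
pupal: 27 / (28.4 − 10.1) = 27 / 18.3 = 1.475 d.
Sum = 5.048 ≈ 5.0 days.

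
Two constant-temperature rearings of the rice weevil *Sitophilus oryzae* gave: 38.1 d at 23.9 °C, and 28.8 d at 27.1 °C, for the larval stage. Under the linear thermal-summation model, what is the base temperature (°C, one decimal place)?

14.0 °C

Linear rate model ⇒ the product D·(T − T_b) is constant across temperatures.
38.1·(23.9 − T_b) = 28.8·(27.1 − T_b)
T_b = (38.1·23.9 − 28.8·27.1) / (38.1 − 28.8) = 130.11 / 9.3 = 13.990 °C ≈ 14.0 °C.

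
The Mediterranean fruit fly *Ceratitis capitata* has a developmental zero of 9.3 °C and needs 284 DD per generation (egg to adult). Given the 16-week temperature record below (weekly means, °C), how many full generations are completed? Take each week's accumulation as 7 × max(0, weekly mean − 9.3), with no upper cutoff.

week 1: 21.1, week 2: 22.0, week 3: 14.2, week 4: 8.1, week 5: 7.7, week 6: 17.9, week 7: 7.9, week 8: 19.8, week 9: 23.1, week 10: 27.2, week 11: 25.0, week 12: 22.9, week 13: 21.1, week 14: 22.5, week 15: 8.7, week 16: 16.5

Weekly DD (7 × max(0, T̄ − 9.3)): 82.6, 88.9, 34.3, 0.0, 0.0, 60.2, 0.0, 73.5, 96.6, 125.3, 109.9, 95.2, 82.6, 92.4, 0.0, 50.4.
Season total = 991.9 DD.
Complete generations = ⌊991.9 / 284⌋ = 3.

3 generations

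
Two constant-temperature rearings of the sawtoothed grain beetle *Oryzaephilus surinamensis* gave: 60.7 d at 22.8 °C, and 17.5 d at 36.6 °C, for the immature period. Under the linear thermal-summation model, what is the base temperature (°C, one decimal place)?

Linear rate model ⇒ the product D·(T − T_b) is constant across temperatures.
60.7·(22.8 − T_b) = 17.5·(36.6 − T_b)
T_b = (60.7·22.8 − 17.5·36.6) / (60.7 − 17.5) = 743.46 / 43.2 = 17.210 °C ≈ 17.2 °C.

17.2 °C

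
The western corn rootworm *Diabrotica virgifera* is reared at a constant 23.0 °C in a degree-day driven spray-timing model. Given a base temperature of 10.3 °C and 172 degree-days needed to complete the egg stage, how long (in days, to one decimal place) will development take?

13.5 days

Daily accumulation = 23.0 − 10.3 = 12.7 DD/day.
Duration = 172 / 12.7 = 13.543 ≈ 13.5 days.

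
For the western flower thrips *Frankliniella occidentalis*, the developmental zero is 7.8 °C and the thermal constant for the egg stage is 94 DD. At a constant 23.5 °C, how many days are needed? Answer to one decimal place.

6.0 days

Daily accumulation = 23.5 − 7.8 = 15.7 DD/day.
Duration = 94 / 15.7 = 5.987 ≈ 6.0 days.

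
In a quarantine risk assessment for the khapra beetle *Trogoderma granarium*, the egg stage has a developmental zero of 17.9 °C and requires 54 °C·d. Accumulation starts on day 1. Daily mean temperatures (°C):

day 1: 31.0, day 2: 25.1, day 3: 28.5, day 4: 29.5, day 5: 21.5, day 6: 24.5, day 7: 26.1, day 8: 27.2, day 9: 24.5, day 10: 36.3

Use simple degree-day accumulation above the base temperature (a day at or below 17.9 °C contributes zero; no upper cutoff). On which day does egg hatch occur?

Daily DD above 17.9 °C: 13.1, 7.2, 10.6, 11.6, 3.6, 6.6, 8.2, 9.3, 6.6, 18.4.
Cumulative: 13.1, 20.3, 30.9, 42.5, 46.1, 52.7, 60.9, 70.2, 76.8, 95.2.
The total first reaches 54 DD on day 7.

day 7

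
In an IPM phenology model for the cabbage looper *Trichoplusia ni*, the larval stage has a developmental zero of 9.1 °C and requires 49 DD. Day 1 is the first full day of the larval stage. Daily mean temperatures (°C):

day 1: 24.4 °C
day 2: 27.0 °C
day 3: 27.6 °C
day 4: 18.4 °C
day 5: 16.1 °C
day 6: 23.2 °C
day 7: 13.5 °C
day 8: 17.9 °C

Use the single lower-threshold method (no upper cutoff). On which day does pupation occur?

day 3

Daily DD above 9.1 °C: 15.3, 17.9, 18.5, 9.3, 7.0, 14.1, 4.4, 8.8.
Cumulative: 15.3, 33.2, 51.7, 61.0, 68.0, 82.1, 86.5, 95.3.
The total first reaches 49 DD on day 3.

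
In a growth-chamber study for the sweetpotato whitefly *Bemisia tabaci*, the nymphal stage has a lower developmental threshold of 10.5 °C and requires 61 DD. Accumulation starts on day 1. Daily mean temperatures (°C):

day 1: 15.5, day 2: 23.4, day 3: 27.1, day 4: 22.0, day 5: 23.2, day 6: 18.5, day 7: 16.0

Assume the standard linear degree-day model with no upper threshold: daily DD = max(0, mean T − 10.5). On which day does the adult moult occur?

day 6

Daily DD above 10.5 °C: 5.0, 12.9, 16.6, 11.5, 12.7, 8.0, 5.5.
Cumulative: 5.0, 17.9, 34.5, 46.0, 58.7, 66.7, 72.2.
The total first reaches 61 DD on day 6.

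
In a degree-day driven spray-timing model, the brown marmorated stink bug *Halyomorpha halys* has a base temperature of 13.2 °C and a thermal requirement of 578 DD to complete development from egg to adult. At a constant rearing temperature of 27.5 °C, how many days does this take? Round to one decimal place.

Daily accumulation = 27.5 − 13.2 = 14.3 DD/day.
Duration = 578 / 14.3 = 40.420 ≈ 40.4 days.

40.4 days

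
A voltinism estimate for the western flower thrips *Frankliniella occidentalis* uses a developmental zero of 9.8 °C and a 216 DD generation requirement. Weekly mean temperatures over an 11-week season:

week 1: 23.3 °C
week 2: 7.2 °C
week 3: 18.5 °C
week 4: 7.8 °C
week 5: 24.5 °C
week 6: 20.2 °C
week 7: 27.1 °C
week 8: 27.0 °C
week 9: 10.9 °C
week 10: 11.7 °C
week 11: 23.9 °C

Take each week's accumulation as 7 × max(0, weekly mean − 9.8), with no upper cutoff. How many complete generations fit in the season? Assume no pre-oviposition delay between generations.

3 generations

Weekly DD (7 × max(0, T̄ − 9.8)): 94.5, 0.0, 60.9, 0.0, 102.9, 72.8, 121.1, 120.4, 7.7, 13.3, 98.7.
Season total = 692.3 DD.
Complete generations = ⌊692.3 / 216⌋ = 3.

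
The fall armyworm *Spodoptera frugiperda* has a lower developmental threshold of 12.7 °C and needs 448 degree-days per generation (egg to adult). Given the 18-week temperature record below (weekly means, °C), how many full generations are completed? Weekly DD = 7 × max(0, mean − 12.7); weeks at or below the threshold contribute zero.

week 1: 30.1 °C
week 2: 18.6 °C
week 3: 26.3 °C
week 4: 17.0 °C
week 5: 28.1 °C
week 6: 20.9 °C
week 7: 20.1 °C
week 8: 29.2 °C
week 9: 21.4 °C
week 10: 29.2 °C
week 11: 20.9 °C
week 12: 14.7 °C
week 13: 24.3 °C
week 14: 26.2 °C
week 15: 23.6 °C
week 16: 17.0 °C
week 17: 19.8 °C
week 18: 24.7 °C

Weekly DD (7 × max(0, T̄ − 12.7)): 121.8, 41.3, 95.2, 30.1, 107.8, 57.4, 51.8, 115.5, 60.9, 115.5, 57.4, 14.0, 81.2, 94.5, 76.3, 30.1, 49.7, 84.0.
Season total = 1284.5 DD.
Complete generations = ⌊1284.5 / 448⌋ = 2.

2 generations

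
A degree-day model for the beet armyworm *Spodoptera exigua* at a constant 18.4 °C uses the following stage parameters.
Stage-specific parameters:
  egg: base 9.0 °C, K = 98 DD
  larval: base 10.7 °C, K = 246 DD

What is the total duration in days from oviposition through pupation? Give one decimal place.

egg: 98 / (18.4 − 9.0) = 98 / 9.4 = 10.426 d.
larval: 246 / (18.4 − 10.7) = 246 / 7.7 = 31.948 d.
Sum = 42.374 ≈ 42.4 days.

42.4 days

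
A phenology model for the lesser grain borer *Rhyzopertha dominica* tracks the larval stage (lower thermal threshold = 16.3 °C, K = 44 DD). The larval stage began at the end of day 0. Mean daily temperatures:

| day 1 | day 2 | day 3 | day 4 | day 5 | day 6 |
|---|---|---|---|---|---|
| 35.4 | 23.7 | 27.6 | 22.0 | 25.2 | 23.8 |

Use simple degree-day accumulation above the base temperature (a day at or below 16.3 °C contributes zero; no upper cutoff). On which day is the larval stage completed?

day 5

Daily DD above 16.3 °C: 19.1, 7.4, 11.3, 5.7, 8.9, 7.5.
Cumulative: 19.1, 26.5, 37.8, 43.5, 52.4, 59.9.
The total first reaches 44 DD on day 5.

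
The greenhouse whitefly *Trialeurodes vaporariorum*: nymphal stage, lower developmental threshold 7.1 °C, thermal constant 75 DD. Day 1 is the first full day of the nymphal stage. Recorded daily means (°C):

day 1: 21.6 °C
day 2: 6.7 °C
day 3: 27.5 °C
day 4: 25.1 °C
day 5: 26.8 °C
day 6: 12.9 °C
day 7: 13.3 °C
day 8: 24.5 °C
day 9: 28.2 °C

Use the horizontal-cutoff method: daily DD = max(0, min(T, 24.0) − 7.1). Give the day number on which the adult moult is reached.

day 7

Daily DD above 7.1 °C (capped at 16.9): 14.5, 0.0, 16.9, 16.9, 16.9, 5.8, 6.2, 16.9, 16.9.
Cumulative: 14.5, 14.5, 31.4, 48.3, 65.2, 71.0, 77.2, 94.1, 111.0.
The total first reaches 75 DD on day 7.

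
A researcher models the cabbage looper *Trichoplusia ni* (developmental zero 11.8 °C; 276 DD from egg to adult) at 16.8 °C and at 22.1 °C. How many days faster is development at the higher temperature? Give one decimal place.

At 16.8 °C: 276 / (16.8 − 11.8) = 276 / 5.0 = 55.200 d.
At 22.1 °C: 276 / (22.1 − 11.8) = 276 / 10.3 = 26.796 d.
Difference = |55.200 − 26.796| = 28.404 ≈ 28.4 days.

28.4 days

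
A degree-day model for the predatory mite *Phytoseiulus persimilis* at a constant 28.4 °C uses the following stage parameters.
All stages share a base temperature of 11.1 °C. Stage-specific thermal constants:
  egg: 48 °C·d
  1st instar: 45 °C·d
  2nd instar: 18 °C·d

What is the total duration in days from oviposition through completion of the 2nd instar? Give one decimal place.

Daily accumulation at 28.4 °C = 28.4 − 11.1 = 17.3 DD/day.
Total K = 48 + 45 + 18 = 111 DD.
Total duration = 111 / 17.3 = 6.416 ≈ 6.4 days.

6.4 days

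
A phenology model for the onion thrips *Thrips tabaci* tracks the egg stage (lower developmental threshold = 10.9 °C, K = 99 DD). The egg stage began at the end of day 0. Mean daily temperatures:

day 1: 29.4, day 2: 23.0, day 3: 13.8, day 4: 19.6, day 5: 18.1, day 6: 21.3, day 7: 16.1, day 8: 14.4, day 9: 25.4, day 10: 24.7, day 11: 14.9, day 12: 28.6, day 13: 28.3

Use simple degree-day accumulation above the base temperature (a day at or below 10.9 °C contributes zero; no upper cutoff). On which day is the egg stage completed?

day 11

Daily DD above 10.9 °C: 18.5, 12.1, 2.9, 8.7, 7.2, 10.4, 5.2, 3.5, 14.5, 13.8, 4.0, 17.7, 17.4.
Cumulative: 18.5, 30.6, 33.5, 42.2, 49.4, 59.8, 65.0, 68.5, 83.0, 96.8, 100.8, 118.5, 135.9.
The total first reaches 99 DD on day 11.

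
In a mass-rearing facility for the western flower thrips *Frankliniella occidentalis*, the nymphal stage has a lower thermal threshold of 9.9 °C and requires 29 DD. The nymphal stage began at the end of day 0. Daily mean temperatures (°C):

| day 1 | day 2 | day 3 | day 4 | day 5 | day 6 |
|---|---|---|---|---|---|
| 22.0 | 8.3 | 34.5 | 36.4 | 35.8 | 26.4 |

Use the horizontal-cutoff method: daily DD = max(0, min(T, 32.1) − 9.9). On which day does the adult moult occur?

Daily DD above 9.9 °C (capped at 22.2): 12.1, 0.0, 22.2, 22.2, 22.2, 16.5.
Cumulative: 12.1, 12.1, 34.3, 56.5, 78.7, 95.2.
The total first reaches 29 DD on day 3.

day 3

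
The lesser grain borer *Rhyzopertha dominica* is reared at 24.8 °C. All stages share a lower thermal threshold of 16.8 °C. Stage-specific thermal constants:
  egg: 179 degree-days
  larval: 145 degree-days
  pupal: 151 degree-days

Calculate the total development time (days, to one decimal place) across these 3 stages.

Daily accumulation at 24.8 °C = 24.8 − 16.8 = 8.0 DD/day.
Total K = 179 + 145 + 151 = 475 DD.
Total duration = 475 / 8.0 = 59.375 ≈ 59.4 days.

59.4 days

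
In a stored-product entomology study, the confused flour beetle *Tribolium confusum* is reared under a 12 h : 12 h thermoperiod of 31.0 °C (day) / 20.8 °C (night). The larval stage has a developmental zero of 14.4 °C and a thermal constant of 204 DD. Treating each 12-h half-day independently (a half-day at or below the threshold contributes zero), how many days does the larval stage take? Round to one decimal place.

Day half: max(0, 31.0 − 14.4) × 0.5 = 16.6 × 0.5 = 8.30 DD.
Night half: max(0, 20.8 − 14.4) × 0.5 = 6.4 × 0.5 = 3.20 DD.
Per 24 h: 11.50 DD/day.
Duration = 204 / 11.50 = 17.739 ≈ 17.7 days.

17.7 days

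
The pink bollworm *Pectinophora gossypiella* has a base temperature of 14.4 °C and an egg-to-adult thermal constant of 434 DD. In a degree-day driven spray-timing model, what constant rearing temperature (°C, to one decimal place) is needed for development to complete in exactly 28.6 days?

29.6 °C

Required daily accumulation = 434 / 28.6 = 15.175 DD/day.
T = T_base + 15.175 = 14.4 + 15.175 = 29.575 ≈ 29.6 °C.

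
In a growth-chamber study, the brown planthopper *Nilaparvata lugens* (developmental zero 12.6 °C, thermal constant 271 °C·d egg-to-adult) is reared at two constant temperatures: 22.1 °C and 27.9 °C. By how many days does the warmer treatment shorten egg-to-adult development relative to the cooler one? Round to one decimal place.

At 22.1 °C: 271 / (22.1 − 12.6) = 271 / 9.5 = 28.526 d.
At 27.9 °C: 271 / (27.9 − 12.6) = 271 / 15.3 = 17.712 d.
Difference = |28.526 − 17.712| = 10.814 ≈ 10.8 days.

10.8 days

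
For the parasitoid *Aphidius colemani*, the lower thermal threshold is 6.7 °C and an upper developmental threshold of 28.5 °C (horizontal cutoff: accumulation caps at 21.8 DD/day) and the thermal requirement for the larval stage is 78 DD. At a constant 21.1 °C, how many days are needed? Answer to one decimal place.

Daily accumulation = 21.1 − 6.7 = 14.4 DD/day.
Duration = 78 / 14.4 = 5.417 ≈ 5.4 days.

5.4 days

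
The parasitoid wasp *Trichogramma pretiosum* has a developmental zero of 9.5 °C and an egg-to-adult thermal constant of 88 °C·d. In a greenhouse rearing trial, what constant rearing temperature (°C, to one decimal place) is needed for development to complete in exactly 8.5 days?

Required daily accumulation = 88 / 8.5 = 10.353 DD/day.
T = T_base + 10.353 = 9.5 + 10.353 = 19.853 ≈ 19.9 °C.

19.9 °C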